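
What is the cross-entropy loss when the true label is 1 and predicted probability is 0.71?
L = 0.3425

L = -1·log(0.71) - 0·log(0.29) = -log(0.71) = 0.3425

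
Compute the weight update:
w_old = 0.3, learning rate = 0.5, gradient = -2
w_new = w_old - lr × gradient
w_new = 1.3

w_new = w - η·∂L/∂w = 0.3 - 0.5×(-2) = 0.3 - (-1) = 1.3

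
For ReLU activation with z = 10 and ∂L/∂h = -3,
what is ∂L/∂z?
∂L/∂z = -3

h = ReLU(10) = 10
Since z > 0: ∂h/∂z = 1
∂L/∂z = ∂L/∂h · ∂h/∂z = -3 × 1 = -3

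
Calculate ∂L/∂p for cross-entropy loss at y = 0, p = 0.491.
∂L/∂p = 1.965

∂L/∂p = -y/p + (1-y)/(1-p) = 0 + 1/0.509 = 1.965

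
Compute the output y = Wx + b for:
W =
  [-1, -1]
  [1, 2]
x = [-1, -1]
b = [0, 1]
y = [2, -2]

Wx = [-1×-1 + -1×-1, 1×-1 + 2×-1]
   = [2, -3]
y = Wx + b = [2 + 0, -3 + 1] = [2, -2]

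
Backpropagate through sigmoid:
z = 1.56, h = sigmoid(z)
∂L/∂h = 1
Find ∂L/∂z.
∂L/∂z = 0.1435

σ(1.56) = 0.8264
σ'(1.56) = σ(1.56)(1 - σ(1.56)) = 0.8264 × 0.1736 = 0.1435
∂L/∂z = ∂L/∂h · σ'(z) = 1 × 0.1435 = 0.1435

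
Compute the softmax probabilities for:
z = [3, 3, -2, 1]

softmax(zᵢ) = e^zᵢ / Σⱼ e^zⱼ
p = [0.4668, 0.4668, 0.0031, 0.0632]

exp(z) = [20.09, 20.09, 0.1353, 2.718]
Sum = 43.02
p = [0.4668, 0.4668, 0.0031, 0.0632]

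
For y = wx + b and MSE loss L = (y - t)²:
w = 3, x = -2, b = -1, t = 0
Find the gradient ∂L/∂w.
∂L/∂w = 28

y = wx + b = (3)(-2) + -1 = -7
∂L/∂y = 2(y - t) = 2(-7 - 0) = -14
∂y/∂w = x = -2
∂L/∂w = ∂L/∂y · ∂y/∂w = -14 × -2 = 28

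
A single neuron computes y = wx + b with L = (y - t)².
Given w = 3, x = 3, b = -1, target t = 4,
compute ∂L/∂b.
∂L/∂b = 8

y = wx + b = (3)(3) + -1 = 8
∂L/∂y = 2(y - t) = 2(8 - 4) = 8
∂y/∂b = 1
∂L/∂b = ∂L/∂y · ∂y/∂b = 8 × 1 = 8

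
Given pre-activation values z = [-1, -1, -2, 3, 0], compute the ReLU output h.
h = [0, 0, 0, 3, 0]

ReLU applied element-wise: max(0,-1)=0, max(0,-1)=0, max(0,-2)=0, max(0,3)=3, max(0,0)=0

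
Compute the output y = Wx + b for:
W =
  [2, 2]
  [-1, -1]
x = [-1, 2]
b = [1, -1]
y = [3, -2]

Wx = [2×-1 + 2×2, -1×-1 + -1×2]
   = [2, -1]
y = Wx + b = [2 + 1, -1 + -1] = [3, -2]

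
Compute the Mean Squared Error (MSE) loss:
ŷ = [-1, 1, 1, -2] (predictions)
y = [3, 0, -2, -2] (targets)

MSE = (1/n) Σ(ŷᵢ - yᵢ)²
MSE = 6.5

MSE = (1/4)((-1-3)² + (1-0)² + (1--2)² + (-2--2)²) = (1/4)(16 + 1 + 9 + 0) = 6.5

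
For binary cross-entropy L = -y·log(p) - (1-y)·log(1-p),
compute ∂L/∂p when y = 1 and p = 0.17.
∂L/∂p = -5.882

∂L/∂p = -y/p + (1-y)/(1-p) = -1/0.17 + 0 = -5.882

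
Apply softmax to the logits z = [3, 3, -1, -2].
p = [0.4938, 0.4938, 0.009, 0.0033]

exp(z) = [20.09, 20.09, 0.3679, 0.1353]
Sum = 40.67
p = [0.4938, 0.4938, 0.009, 0.0033]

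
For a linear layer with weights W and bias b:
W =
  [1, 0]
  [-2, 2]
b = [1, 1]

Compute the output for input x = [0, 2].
y = [1, 5]

Wx = [1×0 + 0×2, -2×0 + 2×2]
   = [0, 4]
y = Wx + b = [0 + 1, 4 + 1] = [1, 5]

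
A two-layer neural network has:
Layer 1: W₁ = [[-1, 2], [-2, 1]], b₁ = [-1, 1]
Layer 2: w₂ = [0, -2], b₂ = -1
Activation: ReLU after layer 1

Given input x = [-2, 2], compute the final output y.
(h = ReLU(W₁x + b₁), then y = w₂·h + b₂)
y = -15

Layer 1 pre-activation: z₁ = [5, 7]
After ReLU: h = [5, 7]
Layer 2 output: y = 0×5 + -2×7 + -1 = -15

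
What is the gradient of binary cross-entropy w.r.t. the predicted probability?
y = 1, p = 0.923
∂L/∂p = -1.083

∂L/∂p = -y/p + (1-y)/(1-p) = -1/0.923 + 0 = -1.083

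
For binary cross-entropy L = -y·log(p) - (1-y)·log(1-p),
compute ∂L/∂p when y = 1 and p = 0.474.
∂L/∂p = -2.11

∂L/∂p = -y/p + (1-y)/(1-p) = -1/0.474 + 0 = -2.11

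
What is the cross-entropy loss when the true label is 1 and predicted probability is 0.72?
L = 0.3285

L = -1·log(0.72) - 0·log(0.28) = -log(0.72) = 0.3285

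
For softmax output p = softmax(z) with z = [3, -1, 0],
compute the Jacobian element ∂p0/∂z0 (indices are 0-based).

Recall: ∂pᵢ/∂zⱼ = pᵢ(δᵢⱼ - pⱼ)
∂p0/∂z0 = 0.0597

p = softmax(z) = [0.9362, 0.01715, 0.04661]
p0 = 0.9362

∂p0/∂z0 = p0(1 - p0) = 0.9362 × (1 - 0.9362) = 0.0597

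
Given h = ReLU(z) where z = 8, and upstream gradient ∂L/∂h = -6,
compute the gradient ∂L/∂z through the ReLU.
∂L/∂z = -6

h = ReLU(8) = 8
Since z > 0: ∂h/∂z = 1
∂L/∂z = ∂L/∂h · ∂h/∂z = -6 × 1 = -6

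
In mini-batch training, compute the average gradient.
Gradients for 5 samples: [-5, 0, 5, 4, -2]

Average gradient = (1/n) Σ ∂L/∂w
Average gradient = 0.4

Average = (1/5)(-5 + 0 + 5 + 4 + -2) = 2/5 = 0.4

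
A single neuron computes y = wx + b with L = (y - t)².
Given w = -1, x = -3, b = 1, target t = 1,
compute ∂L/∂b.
∂L/∂b = 6

y = wx + b = (-1)(-3) + 1 = 4
∂L/∂y = 2(y - t) = 2(4 - 1) = 6
∂y/∂b = 1
∂L/∂b = ∂L/∂y · ∂y/∂b = 6 × 1 = 6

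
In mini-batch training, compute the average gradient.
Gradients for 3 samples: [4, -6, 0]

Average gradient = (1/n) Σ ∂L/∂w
Average gradient = -0.6667

Average = (1/3)(4 + -6 + 0) = -2/3 = -0.6667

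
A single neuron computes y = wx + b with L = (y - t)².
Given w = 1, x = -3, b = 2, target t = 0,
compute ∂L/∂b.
∂L/∂b = -2

y = wx + b = (1)(-3) + 2 = -1
∂L/∂y = 2(y - t) = 2(-1 - 0) = -2
∂y/∂b = 1
∂L/∂b = ∂L/∂y · ∂y/∂b = -2 × 1 = -2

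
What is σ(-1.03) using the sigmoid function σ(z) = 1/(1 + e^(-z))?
0.2631

sigmoid(-1.03) = 1/(1 + e^(1.03)) = 1/(1 + 2.801) = 0.2631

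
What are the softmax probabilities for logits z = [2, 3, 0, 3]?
p = [0.1522, 0.4136, 0.0206, 0.4136]

exp(z) = [7.389, 20.09, 1, 20.09]
Sum = 48.56
p = [0.1522, 0.4136, 0.0206, 0.4136]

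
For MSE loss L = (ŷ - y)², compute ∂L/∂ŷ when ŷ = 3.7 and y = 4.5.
∂L/∂ŷ = -1.6

∂L/∂ŷ = 2(ŷ - y) = 2(3.7 - 4.5) = 2(-0.8) = -1.6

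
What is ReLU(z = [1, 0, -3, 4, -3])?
h = [1, 0, 0, 4, 0]

ReLU applied element-wise: max(0,1)=1, max(0,0)=0, max(0,-3)=0, max(0,4)=4, max(0,-3)=0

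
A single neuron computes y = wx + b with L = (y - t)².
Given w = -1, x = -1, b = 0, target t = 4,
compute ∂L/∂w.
∂L/∂w = 6

y = wx + b = (-1)(-1) + 0 = 1
∂L/∂y = 2(y - t) = 2(1 - 4) = -6
∂y/∂w = x = -1
∂L/∂w = ∂L/∂y · ∂y/∂w = -6 × -1 = 6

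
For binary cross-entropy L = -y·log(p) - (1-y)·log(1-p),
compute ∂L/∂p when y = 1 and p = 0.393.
∂L/∂p = -2.545

∂L/∂p = -y/p + (1-y)/(1-p) = -1/0.393 + 0 = -2.545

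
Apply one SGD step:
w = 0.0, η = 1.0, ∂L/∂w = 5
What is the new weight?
w_new = -5

w_new = w - η·∂L/∂w = 0.0 - 1.0×(5) = 0.0 - (5) = -5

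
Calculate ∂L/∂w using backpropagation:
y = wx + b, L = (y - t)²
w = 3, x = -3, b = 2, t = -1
∂L/∂w = 36

y = wx + b = (3)(-3) + 2 = -7
∂L/∂y = 2(y - t) = 2(-7 - -1) = -12
∂y/∂w = x = -3
∂L/∂w = ∂L/∂y · ∂y/∂w = -12 × -3 = 36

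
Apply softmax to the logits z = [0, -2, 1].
p = [0.2595, 0.0351, 0.7054]

exp(z) = [1, 0.1353, 2.718]
Sum = 3.854
p = [0.2595, 0.0351, 0.7054]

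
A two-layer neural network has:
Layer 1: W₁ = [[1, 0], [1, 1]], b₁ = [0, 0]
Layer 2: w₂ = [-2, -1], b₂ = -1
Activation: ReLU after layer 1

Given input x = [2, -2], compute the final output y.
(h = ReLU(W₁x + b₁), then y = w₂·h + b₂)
y = -5

Layer 1 pre-activation: z₁ = [2, 0]
After ReLU: h = [2, 0]
Layer 2 output: y = -2×2 + -1×0 + -1 = -5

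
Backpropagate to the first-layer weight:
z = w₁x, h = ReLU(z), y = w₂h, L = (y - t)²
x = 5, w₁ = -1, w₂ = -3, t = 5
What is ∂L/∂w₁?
∂L/∂w₁ = 0

Forward pass:
z = w₁x = -1×5 = -5
h = ReLU(-5) = 0
y = w₂h = -3×0 = 0

Backward pass:
∂L/∂y = 2(y - t) = 2(0 - 5) = -10
∂y/∂h = w₂ = -3
∂h/∂z = 0 (ReLU derivative)
∂z/∂w₁ = x = 5

∂L/∂w₁ = -10 × -3 × 0 × 5 = 0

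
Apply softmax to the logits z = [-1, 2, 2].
p = [0.0243, 0.4879, 0.4879]

exp(z) = [0.3679, 7.389, 7.389]
Sum = 15.15
p = [0.0243, 0.4879, 0.4879]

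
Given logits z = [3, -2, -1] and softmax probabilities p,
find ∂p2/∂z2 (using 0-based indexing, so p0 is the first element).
∂p2/∂z2 = 0.01755

p = softmax(z) = [0.9756, 0.006573, 0.01787]
p2 = 0.01787

∂p2/∂z2 = p2(1 - p2) = 0.01787 × (1 - 0.01787) = 0.01755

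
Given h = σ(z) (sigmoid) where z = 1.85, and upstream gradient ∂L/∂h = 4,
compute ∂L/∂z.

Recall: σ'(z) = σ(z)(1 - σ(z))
∂L/∂z = 0.4696

σ(1.85) = 0.8641
σ'(1.85) = σ(1.85)(1 - σ(1.85)) = 0.8641 × 0.1359 = 0.1174
∂L/∂z = ∂L/∂h · σ'(z) = 4 × 0.1174 = 0.4696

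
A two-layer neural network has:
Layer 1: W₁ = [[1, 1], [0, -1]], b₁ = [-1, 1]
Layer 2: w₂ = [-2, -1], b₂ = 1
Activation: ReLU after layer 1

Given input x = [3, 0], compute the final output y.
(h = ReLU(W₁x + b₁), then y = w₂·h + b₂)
y = -4

Layer 1 pre-activation: z₁ = [2, 1]
After ReLU: h = [2, 1]
Layer 2 output: y = -2×2 + -1×1 + 1 = -4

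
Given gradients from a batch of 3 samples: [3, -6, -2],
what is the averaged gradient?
Average gradient = -1.667

Average = (1/3)(3 + -6 + -2) = -5/3 = -1.667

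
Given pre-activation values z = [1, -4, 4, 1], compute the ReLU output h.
h = [1, 0, 4, 1]

ReLU applied element-wise: max(0,1)=1, max(0,-4)=0, max(0,4)=4, max(0,1)=1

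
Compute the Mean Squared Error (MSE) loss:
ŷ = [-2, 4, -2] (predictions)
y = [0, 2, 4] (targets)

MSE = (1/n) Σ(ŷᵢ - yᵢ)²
MSE = 14.67

MSE = (1/3)((-2-0)² + (4-2)² + (-2-4)²) = (1/3)(4 + 4 + 36) = 14.67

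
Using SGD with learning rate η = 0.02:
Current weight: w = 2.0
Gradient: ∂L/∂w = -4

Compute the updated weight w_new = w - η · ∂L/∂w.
w_new = 2.08

w_new = w - η·∂L/∂w = 2.0 - 0.02×(-4) = 2.0 - (-0.08) = 2.08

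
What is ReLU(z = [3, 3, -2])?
h = [3, 3, 0]

ReLU applied element-wise: max(0,3)=3, max(0,3)=3, max(0,-2)=0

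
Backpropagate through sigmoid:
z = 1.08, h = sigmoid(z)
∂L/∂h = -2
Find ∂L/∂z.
∂L/∂z = -0.3785

σ(1.08) = 0.7465
σ'(1.08) = σ(1.08)(1 - σ(1.08)) = 0.7465 × 0.2535 = 0.1892
∂L/∂z = ∂L/∂h · σ'(z) = -2 × 0.1892 = -0.3785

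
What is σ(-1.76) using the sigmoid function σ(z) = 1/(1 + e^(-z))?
0.1468

sigmoid(-1.76) = 1/(1 + e^(1.76)) = 1/(1 + 5.812) = 0.1468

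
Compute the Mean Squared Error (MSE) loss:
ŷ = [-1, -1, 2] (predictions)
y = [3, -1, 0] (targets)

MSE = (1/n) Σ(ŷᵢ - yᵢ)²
MSE = 6.667

MSE = (1/3)((-1-3)² + (-1--1)² + (2-0)²) = (1/3)(16 + 0 + 4) = 6.667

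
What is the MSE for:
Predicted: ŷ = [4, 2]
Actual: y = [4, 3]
MSE = 0.5

MSE = (1/2)((4-4)² + (2-3)²) = (1/2)(0 + 1) = 0.5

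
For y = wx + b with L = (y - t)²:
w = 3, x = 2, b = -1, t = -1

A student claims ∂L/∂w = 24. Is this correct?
Correct

y = (3)(2) + -1 = 5
∂L/∂y = 2(y - t) = 2(5 - -1) = 12
∂y/∂w = x = 2
∂L/∂w = 12 × 2 = 24

Claimed value: 24
Correct: The correct gradient is 24.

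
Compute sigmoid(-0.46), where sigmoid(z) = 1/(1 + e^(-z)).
0.387

sigmoid(-0.46) = 1/(1 + e^(0.46)) = 1/(1 + 1.584) = 0.387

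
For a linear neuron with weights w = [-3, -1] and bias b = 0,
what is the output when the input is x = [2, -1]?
y = -5

y = (-3)(2) + (-1)(-1) + 0 = -5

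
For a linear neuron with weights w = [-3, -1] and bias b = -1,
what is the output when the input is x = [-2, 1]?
y = 4

y = (-3)(-2) + (-1)(1) + -1 = 4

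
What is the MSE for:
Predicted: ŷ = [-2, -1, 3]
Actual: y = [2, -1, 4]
MSE = 5.667

MSE = (1/3)((-2-2)² + (-1--1)² + (3-4)²) = (1/3)(16 + 0 + 1) = 5.667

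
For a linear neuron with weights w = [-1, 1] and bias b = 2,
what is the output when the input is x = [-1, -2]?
y = 1

y = (-1)(-1) + (1)(-2) + 2 = 1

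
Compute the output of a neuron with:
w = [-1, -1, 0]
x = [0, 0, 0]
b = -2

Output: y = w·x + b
y = -2

y = (-1)(0) + (-1)(0) + (0)(0) + -2 = -2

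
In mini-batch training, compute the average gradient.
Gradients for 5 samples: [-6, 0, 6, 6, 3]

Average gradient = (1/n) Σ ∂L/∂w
Average gradient = 1.8

Average = (1/5)(-6 + 0 + 6 + 6 + 3) = 9/5 = 1.8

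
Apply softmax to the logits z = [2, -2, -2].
p = [0.9647, 0.0177, 0.0177]

exp(z) = [7.389, 0.1353, 0.1353]
Sum = 7.66
p = [0.9647, 0.0177, 0.0177]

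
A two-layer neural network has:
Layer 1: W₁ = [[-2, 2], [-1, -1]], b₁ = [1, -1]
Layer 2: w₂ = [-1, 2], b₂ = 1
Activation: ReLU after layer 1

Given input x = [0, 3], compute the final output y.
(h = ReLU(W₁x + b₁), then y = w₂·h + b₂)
y = -6

Layer 1 pre-activation: z₁ = [7, -4]
After ReLU: h = [7, 0]
Layer 2 output: y = -1×7 + 2×0 + 1 = -6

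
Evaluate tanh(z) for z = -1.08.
-0.7932

tanh(-1.08) = (e^(-1.08) - e^(1.08))/(e^(-1.08) + e^(1.08)) = -0.7932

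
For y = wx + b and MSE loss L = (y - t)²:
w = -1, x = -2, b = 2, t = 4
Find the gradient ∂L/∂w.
∂L/∂w = 0

y = wx + b = (-1)(-2) + 2 = 4
∂L/∂y = 2(y - t) = 2(4 - 4) = 0
∂y/∂w = x = -2
∂L/∂w = ∂L/∂y · ∂y/∂w = 0 × -2 = 0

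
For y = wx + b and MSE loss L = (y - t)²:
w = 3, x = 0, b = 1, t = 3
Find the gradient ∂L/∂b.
∂L/∂b = -4

y = wx + b = (3)(0) + 1 = 1
∂L/∂y = 2(y - t) = 2(1 - 3) = -4
∂y/∂b = 1
∂L/∂b = ∂L/∂y · ∂y/∂b = -4 × 1 = -4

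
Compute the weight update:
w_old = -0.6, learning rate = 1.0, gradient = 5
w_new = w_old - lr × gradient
w_new = -5.6

w_new = w - η·∂L/∂w = -0.6 - 1.0×(5) = -0.6 - (5) = -5.6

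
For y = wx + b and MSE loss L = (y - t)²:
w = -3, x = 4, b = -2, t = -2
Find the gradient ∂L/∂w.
∂L/∂w = -96

y = wx + b = (-3)(4) + -2 = -14
∂L/∂y = 2(y - t) = 2(-14 - -2) = -24
∂y/∂w = x = 4
∂L/∂w = ∂L/∂y · ∂y/∂w = -24 × 4 = -96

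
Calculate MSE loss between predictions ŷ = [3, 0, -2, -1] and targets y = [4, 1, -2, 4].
MSE = 6.75

MSE = (1/4)((3-4)² + (0-1)² + (-2--2)² + (-1-4)²) = (1/4)(1 + 1 + 0 + 25) = 6.75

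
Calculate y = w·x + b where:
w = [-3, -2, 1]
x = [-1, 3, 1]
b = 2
y = 0

y = (-3)(-1) + (-2)(3) + (1)(1) + 2 = 0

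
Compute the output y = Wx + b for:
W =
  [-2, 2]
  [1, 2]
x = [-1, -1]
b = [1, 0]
y = [1, -3]

Wx = [-2×-1 + 2×-1, 1×-1 + 2×-1]
   = [0, -3]
y = Wx + b = [0 + 1, -3 + 0] = [1, -3]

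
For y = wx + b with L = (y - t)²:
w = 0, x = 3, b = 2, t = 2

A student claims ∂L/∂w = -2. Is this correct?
Incorrect

y = (0)(3) + 2 = 2
∂L/∂y = 2(y - t) = 2(2 - 2) = 0
∂y/∂w = x = 3
∂L/∂w = 0 × 3 = 0

Claimed value: -2
Incorrect: The correct gradient is 0.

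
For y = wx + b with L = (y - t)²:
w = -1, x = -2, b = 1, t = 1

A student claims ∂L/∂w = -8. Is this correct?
Correct

y = (-1)(-2) + 1 = 3
∂L/∂y = 2(y - t) = 2(3 - 1) = 4
∂y/∂w = x = -2
∂L/∂w = 4 × -2 = -8

Claimed value: -8
Correct: The correct gradient is -8.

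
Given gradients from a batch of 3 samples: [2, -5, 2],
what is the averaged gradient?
Average gradient = -0.3333

Average = (1/3)(2 + -5 + 2) = -1/3 = -0.3333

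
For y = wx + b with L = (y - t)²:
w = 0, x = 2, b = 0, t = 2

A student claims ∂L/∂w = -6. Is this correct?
Incorrect

y = (0)(2) + 0 = 0
∂L/∂y = 2(y - t) = 2(0 - 2) = -4
∂y/∂w = x = 2
∂L/∂w = -4 × 2 = -8

Claimed value: -6
Incorrect: The correct gradient is -8.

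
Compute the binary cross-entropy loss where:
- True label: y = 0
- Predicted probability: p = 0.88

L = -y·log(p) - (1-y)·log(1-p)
L = 2.12

L = -0·log(0.88) - 1·log(0.12) = -log(0.12) = 2.12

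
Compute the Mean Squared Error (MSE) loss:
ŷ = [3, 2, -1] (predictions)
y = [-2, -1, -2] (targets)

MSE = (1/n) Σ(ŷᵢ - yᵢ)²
MSE = 11.67

MSE = (1/3)((3--2)² + (2--1)² + (-1--2)²) = (1/3)(25 + 9 + 1) = 11.67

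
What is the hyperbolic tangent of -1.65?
-0.9289

tanh(-1.65) = (e^(-1.65) - e^(1.65))/(e^(-1.65) + e^(1.65)) = -0.9289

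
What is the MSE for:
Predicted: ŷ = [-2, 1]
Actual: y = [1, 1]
MSE = 4.5

MSE = (1/2)((-2-1)² + (1-1)²) = (1/2)(9 + 0) = 4.5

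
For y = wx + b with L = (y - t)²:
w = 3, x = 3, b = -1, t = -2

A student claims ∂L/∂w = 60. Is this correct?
Correct

y = (3)(3) + -1 = 8
∂L/∂y = 2(y - t) = 2(8 - -2) = 20
∂y/∂w = x = 3
∂L/∂w = 20 × 3 = 60

Claimed value: 60
Correct: The correct gradient is 60.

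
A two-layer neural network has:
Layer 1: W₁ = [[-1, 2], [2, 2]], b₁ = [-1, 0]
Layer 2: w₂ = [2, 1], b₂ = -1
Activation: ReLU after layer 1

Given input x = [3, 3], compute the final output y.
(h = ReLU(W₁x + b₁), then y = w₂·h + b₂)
y = 15

Layer 1 pre-activation: z₁ = [2, 12]
After ReLU: h = [2, 12]
Layer 2 output: y = 2×2 + 1×12 + -1 = 15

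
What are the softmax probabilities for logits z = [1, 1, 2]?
p = [0.2119, 0.2119, 0.5761]

exp(z) = [2.718, 2.718, 7.389]
Sum = 12.83
p = [0.2119, 0.2119, 0.5761]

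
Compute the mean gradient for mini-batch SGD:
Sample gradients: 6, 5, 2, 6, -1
Average gradient = 3.6

Average = (1/5)(6 + 5 + 2 + 6 + -1) = 18/5 = 3.6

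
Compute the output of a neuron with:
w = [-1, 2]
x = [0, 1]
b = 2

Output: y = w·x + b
y = 4

y = (-1)(0) + (2)(1) + 2 = 4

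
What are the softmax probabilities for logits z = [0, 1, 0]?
p = [0.2119, 0.5761, 0.2119]

exp(z) = [1, 2.718, 1]
Sum = 4.718
p = [0.2119, 0.5761, 0.2119]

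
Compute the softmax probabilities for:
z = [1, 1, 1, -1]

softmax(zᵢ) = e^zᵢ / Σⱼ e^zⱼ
p = [0.3189, 0.3189, 0.3189, 0.0432]

exp(z) = [2.718, 2.718, 2.718, 0.3679]
Sum = 8.523
p = [0.3189, 0.3189, 0.3189, 0.0432]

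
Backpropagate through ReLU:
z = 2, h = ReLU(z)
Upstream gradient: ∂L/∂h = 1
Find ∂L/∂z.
∂L/∂z = 1

h = ReLU(2) = 2
Since z > 0: ∂h/∂z = 1
∂L/∂z = ∂L/∂h · ∂h/∂z = 1 × 1 = 1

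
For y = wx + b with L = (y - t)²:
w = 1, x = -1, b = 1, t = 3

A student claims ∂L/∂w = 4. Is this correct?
Incorrect

y = (1)(-1) + 1 = 0
∂L/∂y = 2(y - t) = 2(0 - 3) = -6
∂y/∂w = x = -1
∂L/∂w = -6 × -1 = 6

Claimed value: 4
Incorrect: The correct gradient is 6.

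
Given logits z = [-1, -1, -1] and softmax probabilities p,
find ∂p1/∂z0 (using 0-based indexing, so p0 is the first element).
∂p1/∂z0 = -0.1111

p = softmax(z) = [0.3333, 0.3333, 0.3333]
p1 = 0.3333, p0 = 0.3333

∂p1/∂z0 = -p1 × p0 = -0.3333 × 0.3333 = -0.1111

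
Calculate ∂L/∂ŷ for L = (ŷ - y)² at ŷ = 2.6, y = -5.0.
∂L/∂ŷ = 15.2

∂L/∂ŷ = 2(ŷ - y) = 2(2.6 - -5.0) = 2(7.6) = 15.2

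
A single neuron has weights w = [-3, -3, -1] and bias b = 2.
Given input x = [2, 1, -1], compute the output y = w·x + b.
y = -6

y = (-3)(2) + (-3)(1) + (-1)(-1) + 2 = -6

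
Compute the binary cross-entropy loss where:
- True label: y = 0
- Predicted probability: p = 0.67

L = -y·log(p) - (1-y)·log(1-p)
L = 1.109

L = -0·log(0.67) - 1·log(0.33) = -log(0.33) = 1.109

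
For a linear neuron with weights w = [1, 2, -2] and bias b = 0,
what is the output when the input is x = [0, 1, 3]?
y = -4

y = (1)(0) + (2)(1) + (-2)(3) + 0 = -4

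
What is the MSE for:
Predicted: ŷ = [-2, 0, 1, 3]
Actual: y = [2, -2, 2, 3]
MSE = 5.25

MSE = (1/4)((-2-2)² + (0--2)² + (1-2)² + (3-3)²) = (1/4)(16 + 4 + 1 + 0) = 5.25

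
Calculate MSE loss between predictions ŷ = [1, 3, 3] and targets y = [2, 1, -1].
MSE = 7

MSE = (1/3)((1-2)² + (3-1)² + (3--1)²) = (1/3)(1 + 4 + 16) = 7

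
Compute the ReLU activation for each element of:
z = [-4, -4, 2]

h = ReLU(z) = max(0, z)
h = [0, 0, 2]

ReLU applied element-wise: max(0,-4)=0, max(0,-4)=0, max(0,2)=2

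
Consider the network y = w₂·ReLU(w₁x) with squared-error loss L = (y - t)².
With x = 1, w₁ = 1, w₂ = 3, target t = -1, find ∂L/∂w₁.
∂L/∂w₁ = 24

Forward pass:
z = w₁x = 1×1 = 1
h = ReLU(1) = 1
y = w₂h = 3×1 = 3

Backward pass:
∂L/∂y = 2(y - t) = 2(3 - -1) = 8
∂y/∂h = w₂ = 3
∂h/∂z = 1 (ReLU derivative)
∂z/∂w₁ = x = 1

∂L/∂w₁ = 8 × 3 × 1 × 1 = 24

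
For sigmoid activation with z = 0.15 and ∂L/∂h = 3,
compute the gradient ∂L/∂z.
∂L/∂z = 0.7458

σ(0.15) = 0.5374
σ'(0.15) = σ(0.15)(1 - σ(0.15)) = 0.5374 × 0.4626 = 0.2486
∂L/∂z = ∂L/∂h · σ'(z) = 3 × 0.2486 = 0.7458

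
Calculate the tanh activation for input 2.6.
0.989

tanh(2.6) = (e^(2.6) - e^(-2.6))/(e^(2.6) + e^(-2.6)) = 0.989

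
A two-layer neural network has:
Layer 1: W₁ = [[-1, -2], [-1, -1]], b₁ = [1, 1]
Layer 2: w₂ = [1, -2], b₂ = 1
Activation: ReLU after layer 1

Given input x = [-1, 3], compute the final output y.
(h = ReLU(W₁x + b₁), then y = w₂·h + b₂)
y = 1

Layer 1 pre-activation: z₁ = [-4, -1]
After ReLU: h = [0, 0]
Layer 2 output: y = 1×0 + -2×0 + 1 = 1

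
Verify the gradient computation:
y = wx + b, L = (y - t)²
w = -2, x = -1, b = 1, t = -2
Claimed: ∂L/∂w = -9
Incorrect

y = (-2)(-1) + 1 = 3
∂L/∂y = 2(y - t) = 2(3 - -2) = 10
∂y/∂w = x = -1
∂L/∂w = 10 × -1 = -10

Claimed value: -9
Incorrect: The correct gradient is -10.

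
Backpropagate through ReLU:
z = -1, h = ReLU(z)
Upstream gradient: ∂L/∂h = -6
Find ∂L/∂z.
∂L/∂z = 0

h = ReLU(-1) = 0
Since z < 0: ∂h/∂z = 0
∂L/∂z = ∂L/∂h · ∂h/∂z = -6 × 0 = 0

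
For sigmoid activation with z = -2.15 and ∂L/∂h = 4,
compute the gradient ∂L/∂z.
∂L/∂z = 0.3738

σ(-2.15) = 0.1043
σ'(-2.15) = σ(-2.15)(1 - σ(-2.15)) = 0.1043 × 0.8957 = 0.09345
∂L/∂z = ∂L/∂h · σ'(z) = 4 × 0.09345 = 0.3738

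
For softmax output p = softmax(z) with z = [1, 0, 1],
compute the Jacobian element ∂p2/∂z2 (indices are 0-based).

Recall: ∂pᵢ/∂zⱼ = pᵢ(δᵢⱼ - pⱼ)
∂p2/∂z2 = 0.244

p = softmax(z) = [0.4223, 0.1554, 0.4223]
p2 = 0.4223

∂p2/∂z2 = p2(1 - p2) = 0.4223 × (1 - 0.4223) = 0.244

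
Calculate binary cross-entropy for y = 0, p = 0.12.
L = 0.1278

L = -0·log(0.12) - 1·log(0.88) = -log(0.88) = 0.1278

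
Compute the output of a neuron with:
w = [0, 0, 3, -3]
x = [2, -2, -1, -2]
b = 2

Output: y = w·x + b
y = 5

y = (0)(2) + (0)(-2) + (3)(-1) + (-3)(-2) + 2 = 5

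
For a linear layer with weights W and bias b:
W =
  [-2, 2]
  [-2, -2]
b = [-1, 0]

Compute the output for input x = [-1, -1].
y = [-1, 4]

Wx = [-2×-1 + 2×-1, -2×-1 + -2×-1]
   = [0, 4]
y = Wx + b = [0 + -1, 4 + 0] = [-1, 4]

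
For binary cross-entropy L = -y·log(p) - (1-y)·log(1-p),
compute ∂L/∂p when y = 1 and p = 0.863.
∂L/∂p = -1.159

∂L/∂p = -y/p + (1-y)/(1-p) = -1/0.863 + 0 = -1.159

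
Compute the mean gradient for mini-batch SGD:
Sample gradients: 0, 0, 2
Average gradient = 0.6667

Average = (1/3)(0 + 0 + 2) = 2/3 = 0.6667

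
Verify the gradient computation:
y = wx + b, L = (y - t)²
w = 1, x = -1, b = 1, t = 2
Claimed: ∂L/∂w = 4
Correct

y = (1)(-1) + 1 = 0
∂L/∂y = 2(y - t) = 2(0 - 2) = -4
∂y/∂w = x = -1
∂L/∂w = -4 × -1 = 4

Claimed value: 4
Correct: The correct gradient is 4.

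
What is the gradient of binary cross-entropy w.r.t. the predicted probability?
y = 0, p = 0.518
∂L/∂p = 2.075

∂L/∂p = -y/p + (1-y)/(1-p) = 0 + 1/0.482 = 2.075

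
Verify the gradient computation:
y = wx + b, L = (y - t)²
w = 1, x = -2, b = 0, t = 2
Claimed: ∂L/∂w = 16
Correct

y = (1)(-2) + 0 = -2
∂L/∂y = 2(y - t) = 2(-2 - 2) = -8
∂y/∂w = x = -2
∂L/∂w = -8 × -2 = 16

Claimed value: 16
Correct: The correct gradient is 16.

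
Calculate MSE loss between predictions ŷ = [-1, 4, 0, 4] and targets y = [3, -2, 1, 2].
MSE = 14.25

MSE = (1/4)((-1-3)² + (4--2)² + (0-1)² + (4-2)²) = (1/4)(16 + 36 + 1 + 4) = 14.25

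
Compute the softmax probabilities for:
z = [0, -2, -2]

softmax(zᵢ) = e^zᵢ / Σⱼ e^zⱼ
p = [0.787, 0.1065, 0.1065]

exp(z) = [1, 0.1353, 0.1353]
Sum = 1.271
p = [0.787, 0.1065, 0.1065]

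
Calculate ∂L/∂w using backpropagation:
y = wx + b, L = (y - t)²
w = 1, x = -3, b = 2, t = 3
∂L/∂w = 24

y = wx + b = (1)(-3) + 2 = -1
∂L/∂y = 2(y - t) = 2(-1 - 3) = -8
∂y/∂w = x = -3
∂L/∂w = ∂L/∂y · ∂y/∂w = -8 × -3 = 24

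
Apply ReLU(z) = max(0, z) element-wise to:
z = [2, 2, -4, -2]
h = [2, 2, 0, 0]

ReLU applied element-wise: max(0,2)=2, max(0,2)=2, max(0,-4)=0, max(0,-2)=0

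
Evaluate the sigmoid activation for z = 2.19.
0.8993

sigmoid(2.19) = 1/(1 + e^(-2.19)) = 1/(1 + 0.1119) = 0.8993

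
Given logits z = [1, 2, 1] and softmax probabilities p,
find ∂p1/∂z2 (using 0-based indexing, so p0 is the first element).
∂p1/∂z2 = -0.1221

p = softmax(z) = [0.2119, 0.5761, 0.2119]
p1 = 0.5761, p2 = 0.2119

∂p1/∂z2 = -p1 × p2 = -0.5761 × 0.2119 = -0.1221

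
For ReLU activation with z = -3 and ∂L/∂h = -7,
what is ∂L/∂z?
∂L/∂z = 0

h = ReLU(-3) = 0
Since z < 0: ∂h/∂z = 0
∂L/∂z = ∂L/∂h · ∂h/∂z = -7 × 0 = 0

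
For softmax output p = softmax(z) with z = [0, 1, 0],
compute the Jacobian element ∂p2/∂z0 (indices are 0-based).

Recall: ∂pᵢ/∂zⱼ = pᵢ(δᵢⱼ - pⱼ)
∂p2/∂z0 = -0.04492

p = softmax(z) = [0.2119, 0.5761, 0.2119]
p2 = 0.2119, p0 = 0.2119

∂p2/∂z0 = -p2 × p0 = -0.2119 × 0.2119 = -0.04492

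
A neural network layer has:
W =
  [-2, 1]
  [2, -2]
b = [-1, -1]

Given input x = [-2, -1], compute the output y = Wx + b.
y = [2, -3]

Wx = [-2×-2 + 1×-1, 2×-2 + -2×-1]
   = [3, -2]
y = Wx + b = [3 + -1, -2 + -1] = [2, -3]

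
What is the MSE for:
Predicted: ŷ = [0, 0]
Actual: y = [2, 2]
MSE = 4

MSE = (1/2)((0-2)² + (0-2)²) = (1/2)(4 + 4) = 4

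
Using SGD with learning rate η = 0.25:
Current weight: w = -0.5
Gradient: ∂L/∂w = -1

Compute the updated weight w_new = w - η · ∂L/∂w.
w_new = -0.25

w_new = w - η·∂L/∂w = -0.5 - 0.25×(-1) = -0.5 - (-0.25) = -0.25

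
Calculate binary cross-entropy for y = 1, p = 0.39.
L = 0.9416

L = -1·log(0.39) - 0·log(0.61) = -log(0.39) = 0.9416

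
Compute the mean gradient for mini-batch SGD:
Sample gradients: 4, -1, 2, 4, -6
Average gradient = 0.6

Average = (1/5)(4 + -1 + 2 + 4 + -6) = 3/5 = 0.6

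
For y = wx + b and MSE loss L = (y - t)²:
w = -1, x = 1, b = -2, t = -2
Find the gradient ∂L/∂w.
∂L/∂w = -2

y = wx + b = (-1)(1) + -2 = -3
∂L/∂y = 2(y - t) = 2(-3 - -2) = -2
∂y/∂w = x = 1
∂L/∂w = ∂L/∂y · ∂y/∂w = -2 × 1 = -2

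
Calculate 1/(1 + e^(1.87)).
0.1335

sigmoid(-1.87) = 1/(1 + e^(1.87)) = 1/(1 + 6.488) = 0.1335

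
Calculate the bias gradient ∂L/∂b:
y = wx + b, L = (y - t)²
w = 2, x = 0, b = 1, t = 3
∂L/∂b = -4

y = wx + b = (2)(0) + 1 = 1
∂L/∂y = 2(y - t) = 2(1 - 3) = -4
∂y/∂b = 1
∂L/∂b = ∂L/∂y · ∂y/∂b = -4 × 1 = -4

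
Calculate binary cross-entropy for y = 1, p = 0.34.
L = 1.079

L = -1·log(0.34) - 0·log(0.66) = -log(0.34) = 1.079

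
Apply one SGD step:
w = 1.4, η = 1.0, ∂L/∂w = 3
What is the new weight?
w_new = -1.6

w_new = w - η·∂L/∂w = 1.4 - 1.0×(3) = 1.4 - (3) = -1.6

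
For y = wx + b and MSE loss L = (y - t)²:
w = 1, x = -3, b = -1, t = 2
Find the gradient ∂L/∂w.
∂L/∂w = 36

y = wx + b = (1)(-3) + -1 = -4
∂L/∂y = 2(y - t) = 2(-4 - 2) = -12
∂y/∂w = x = -3
∂L/∂w = ∂L/∂y · ∂y/∂w = -12 × -3 = 36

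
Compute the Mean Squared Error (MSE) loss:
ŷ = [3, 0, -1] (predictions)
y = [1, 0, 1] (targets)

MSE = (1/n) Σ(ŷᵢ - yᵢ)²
MSE = 2.667

MSE = (1/3)((3-1)² + (0-0)² + (-1-1)²) = (1/3)(4 + 0 + 4) = 2.667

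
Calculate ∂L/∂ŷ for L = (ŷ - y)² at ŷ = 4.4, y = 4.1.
∂L/∂ŷ = 0.6

∂L/∂ŷ = 2(ŷ - y) = 2(4.4 - 4.1) = 2(0.3) = 0.6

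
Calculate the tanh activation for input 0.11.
0.1096

tanh(0.11) = (e^(0.11) - e^(-0.11))/(e^(0.11) + e^(-0.11)) = 0.1096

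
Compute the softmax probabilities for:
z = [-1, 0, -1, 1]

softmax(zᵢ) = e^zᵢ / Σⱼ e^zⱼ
p = [0.0826, 0.2245, 0.0826, 0.6103]

exp(z) = [0.3679, 1, 0.3679, 2.718]
Sum = 4.454
p = [0.0826, 0.2245, 0.0826, 0.6103]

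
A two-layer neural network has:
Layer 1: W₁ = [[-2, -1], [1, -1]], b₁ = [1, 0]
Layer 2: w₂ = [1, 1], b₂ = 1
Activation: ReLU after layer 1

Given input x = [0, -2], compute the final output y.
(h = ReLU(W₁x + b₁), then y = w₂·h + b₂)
y = 6

Layer 1 pre-activation: z₁ = [3, 2]
After ReLU: h = [3, 2]
Layer 2 output: y = 1×3 + 1×2 + 1 = 6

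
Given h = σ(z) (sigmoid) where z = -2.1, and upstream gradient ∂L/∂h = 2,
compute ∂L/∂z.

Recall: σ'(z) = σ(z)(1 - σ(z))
∂L/∂z = 0.1944

σ(-2.1) = 0.1091
σ'(-2.1) = σ(-2.1)(1 - σ(-2.1)) = 0.1091 × 0.8909 = 0.09719
∂L/∂z = ∂L/∂h · σ'(z) = 2 × 0.09719 = 0.1944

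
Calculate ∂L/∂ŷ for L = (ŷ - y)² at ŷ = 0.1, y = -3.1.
∂L/∂ŷ = 6.4

∂L/∂ŷ = 2(ŷ - y) = 2(0.1 - -3.1) = 2(3.2) = 6.4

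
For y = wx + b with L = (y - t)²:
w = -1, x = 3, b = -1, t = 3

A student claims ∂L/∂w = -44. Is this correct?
Incorrect

y = (-1)(3) + -1 = -4
∂L/∂y = 2(y - t) = 2(-4 - 3) = -14
∂y/∂w = x = 3
∂L/∂w = -14 × 3 = -42

Claimed value: -44
Incorrect: The correct gradient is -42.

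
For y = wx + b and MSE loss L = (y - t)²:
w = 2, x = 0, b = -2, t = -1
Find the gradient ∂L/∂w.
∂L/∂w = 0

y = wx + b = (2)(0) + -2 = -2
∂L/∂y = 2(y - t) = 2(-2 - -1) = -2
∂y/∂w = x = 0
∂L/∂w = ∂L/∂y · ∂y/∂w = -2 × 0 = 0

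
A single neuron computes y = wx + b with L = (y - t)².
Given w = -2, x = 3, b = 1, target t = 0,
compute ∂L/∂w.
∂L/∂w = -30

y = wx + b = (-2)(3) + 1 = -5
∂L/∂y = 2(y - t) = 2(-5 - 0) = -10
∂y/∂w = x = 3
∂L/∂w = ∂L/∂y · ∂y/∂w = -10 × 3 = -30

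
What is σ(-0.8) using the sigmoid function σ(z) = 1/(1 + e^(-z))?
0.31

sigmoid(-0.8) = 1/(1 + e^(0.8)) = 1/(1 + 2.226) = 0.31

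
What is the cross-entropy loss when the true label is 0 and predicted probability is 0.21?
L = 0.2357

L = -0·log(0.21) - 1·log(0.79) = -log(0.79) = 0.2357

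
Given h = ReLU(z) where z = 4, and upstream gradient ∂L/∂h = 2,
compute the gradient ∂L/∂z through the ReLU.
∂L/∂z = 2

h = ReLU(4) = 4
Since z > 0: ∂h/∂z = 1
∂L/∂z = ∂L/∂h · ∂h/∂z = 2 × 1 = 2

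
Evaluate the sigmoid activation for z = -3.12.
0.04229

sigmoid(-3.12) = 1/(1 + e^(3.12)) = 1/(1 + 22.65) = 0.04229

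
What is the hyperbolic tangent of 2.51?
0.9869

tanh(2.51) = (e^(2.51) - e^(-2.51))/(e^(2.51) + e^(-2.51)) = 0.9869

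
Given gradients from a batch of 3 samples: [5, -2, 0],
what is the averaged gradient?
Average gradient = 1

Average = (1/3)(5 + -2 + 0) = 3/3 = 1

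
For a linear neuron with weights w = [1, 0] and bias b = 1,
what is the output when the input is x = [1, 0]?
y = 2

y = (1)(1) + (0)(0) + 1 = 2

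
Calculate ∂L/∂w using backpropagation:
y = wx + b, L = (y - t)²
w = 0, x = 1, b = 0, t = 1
∂L/∂w = -2

y = wx + b = (0)(1) + 0 = 0
∂L/∂y = 2(y - t) = 2(0 - 1) = -2
∂y/∂w = x = 1
∂L/∂w = ∂L/∂y · ∂y/∂w = -2 × 1 = -2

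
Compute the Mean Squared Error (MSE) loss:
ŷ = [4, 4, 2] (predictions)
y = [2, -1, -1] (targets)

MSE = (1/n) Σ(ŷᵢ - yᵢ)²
MSE = 12.67

MSE = (1/3)((4-2)² + (4--1)² + (2--1)²) = (1/3)(4 + 25 + 9) = 12.67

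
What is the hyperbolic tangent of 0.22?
0.2165

tanh(0.22) = (e^(0.22) - e^(-0.22))/(e^(0.22) + e^(-0.22)) = 0.2165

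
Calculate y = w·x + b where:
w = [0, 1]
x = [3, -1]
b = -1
y = -2

y = (0)(3) + (1)(-1) + -1 = -2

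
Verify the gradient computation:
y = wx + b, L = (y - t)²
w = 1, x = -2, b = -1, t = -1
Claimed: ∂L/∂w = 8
Correct

y = (1)(-2) + -1 = -3
∂L/∂y = 2(y - t) = 2(-3 - -1) = -4
∂y/∂w = x = -2
∂L/∂w = -4 × -2 = 8

Claimed value: 8
Correct: The correct gradient is 8.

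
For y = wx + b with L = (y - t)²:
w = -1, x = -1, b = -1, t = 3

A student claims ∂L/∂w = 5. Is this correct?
Incorrect

y = (-1)(-1) + -1 = 0
∂L/∂y = 2(y - t) = 2(0 - 3) = -6
∂y/∂w = x = -1
∂L/∂w = -6 × -1 = 6

Claimed value: 5
Incorrect: The correct gradient is 6.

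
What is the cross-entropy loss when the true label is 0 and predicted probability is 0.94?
L = 2.813

L = -0·log(0.94) - 1·log(0.06) = -log(0.06) = 2.813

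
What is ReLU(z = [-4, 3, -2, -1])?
h = [0, 3, 0, 0]

ReLU applied element-wise: max(0,-4)=0, max(0,3)=3, max(0,-2)=0, max(0,-1)=0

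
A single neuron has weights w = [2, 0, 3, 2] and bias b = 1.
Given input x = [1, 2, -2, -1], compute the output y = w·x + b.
y = -5

y = (2)(1) + (0)(2) + (3)(-2) + (2)(-1) + 1 = -5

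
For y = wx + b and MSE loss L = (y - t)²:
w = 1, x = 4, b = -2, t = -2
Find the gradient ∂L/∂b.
∂L/∂b = 8

y = wx + b = (1)(4) + -2 = 2
∂L/∂y = 2(y - t) = 2(2 - -2) = 8
∂y/∂b = 1
∂L/∂b = ∂L/∂y · ∂y/∂b = 8 × 1 = 8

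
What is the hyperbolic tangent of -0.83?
-0.6805

tanh(-0.83) = (e^(-0.83) - e^(0.83))/(e^(-0.83) + e^(0.83)) = -0.6805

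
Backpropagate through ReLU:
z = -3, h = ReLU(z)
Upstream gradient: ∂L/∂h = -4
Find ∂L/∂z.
∂L/∂z = 0

h = ReLU(-3) = 0
Since z < 0: ∂h/∂z = 0
∂L/∂z = ∂L/∂h · ∂h/∂z = -4 × 0 = 0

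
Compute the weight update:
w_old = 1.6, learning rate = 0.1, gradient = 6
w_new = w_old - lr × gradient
w_new = 1

w_new = w - η·∂L/∂w = 1.6 - 0.1×(6) = 1.6 - (0.6) = 1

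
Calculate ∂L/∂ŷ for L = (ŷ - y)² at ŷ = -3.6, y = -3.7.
∂L/∂ŷ = 0.2

∂L/∂ŷ = 2(ŷ - y) = 2(-3.6 - -3.7) = 2(0.1) = 0.2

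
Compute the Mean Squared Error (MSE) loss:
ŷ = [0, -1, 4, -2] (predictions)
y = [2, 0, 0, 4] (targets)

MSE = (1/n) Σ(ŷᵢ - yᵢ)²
MSE = 14.25

MSE = (1/4)((0-2)² + (-1-0)² + (4-0)² + (-2-4)²) = (1/4)(4 + 1 + 16 + 36) = 14.25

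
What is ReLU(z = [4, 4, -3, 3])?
h = [4, 4, 0, 3]

ReLU applied element-wise: max(0,4)=4, max(0,4)=4, max(0,-3)=0, max(0,3)=3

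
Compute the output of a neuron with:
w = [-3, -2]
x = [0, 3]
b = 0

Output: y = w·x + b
y = -6

y = (-3)(0) + (-2)(3) + 0 = -6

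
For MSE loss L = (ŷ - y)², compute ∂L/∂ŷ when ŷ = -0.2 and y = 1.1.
∂L/∂ŷ = -2.6

∂L/∂ŷ = 2(ŷ - y) = 2(-0.2 - 1.1) = 2(-1.3) = -2.6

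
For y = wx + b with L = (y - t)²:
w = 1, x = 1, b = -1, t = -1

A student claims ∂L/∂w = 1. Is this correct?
Incorrect

y = (1)(1) + -1 = 0
∂L/∂y = 2(y - t) = 2(0 - -1) = 2
∂y/∂w = x = 1
∂L/∂w = 2 × 1 = 2

Claimed value: 1
Incorrect: The correct gradient is 2.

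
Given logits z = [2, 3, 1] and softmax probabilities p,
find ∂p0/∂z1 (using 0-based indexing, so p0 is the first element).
∂p0/∂z1 = -0.1628

p = softmax(z) = [0.2447, 0.6652, 0.09003]
p0 = 0.2447, p1 = 0.6652

∂p0/∂z1 = -p0 × p1 = -0.2447 × 0.6652 = -0.1628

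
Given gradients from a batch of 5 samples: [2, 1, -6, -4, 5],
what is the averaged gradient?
Average gradient = -0.4

Average = (1/5)(2 + 1 + -6 + -4 + 5) = -2/5 = -0.4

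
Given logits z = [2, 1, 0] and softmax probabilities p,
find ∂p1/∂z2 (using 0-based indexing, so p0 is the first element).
∂p1/∂z2 = -0.02203

p = softmax(z) = [0.6652, 0.2447, 0.09003]
p1 = 0.2447, p2 = 0.09003

∂p1/∂z2 = -p1 × p2 = -0.2447 × 0.09003 = -0.02203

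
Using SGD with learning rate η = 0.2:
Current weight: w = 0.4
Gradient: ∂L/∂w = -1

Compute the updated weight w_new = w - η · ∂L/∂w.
w_new = 0.6

w_new = w - η·∂L/∂w = 0.4 - 0.2×(-1) = 0.4 - (-0.2) = 0.6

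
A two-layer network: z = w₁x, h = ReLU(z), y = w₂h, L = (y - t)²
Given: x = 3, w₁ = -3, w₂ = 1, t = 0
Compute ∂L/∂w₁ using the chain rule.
∂L/∂w₁ = 0

Forward pass:
z = w₁x = -3×3 = -9
h = ReLU(-9) = 0
y = w₂h = 1×0 = 0

Backward pass:
∂L/∂y = 2(y - t) = 2(0 - 0) = 0
∂y/∂h = w₂ = 1
∂h/∂z = 0 (ReLU derivative)
∂z/∂w₁ = x = 3

∂L/∂w₁ = 0 × 1 × 0 × 3 = 0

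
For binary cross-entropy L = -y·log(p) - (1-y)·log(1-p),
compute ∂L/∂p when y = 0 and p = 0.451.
∂L/∂p = 1.821

∂L/∂p = -y/p + (1-y)/(1-p) = 0 + 1/0.549 = 1.821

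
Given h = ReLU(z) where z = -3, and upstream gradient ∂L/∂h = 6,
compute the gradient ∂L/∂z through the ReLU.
∂L/∂z = 0

h = ReLU(-3) = 0
Since z < 0: ∂h/∂z = 0
∂L/∂z = ∂L/∂h · ∂h/∂z = 6 × 0 = 0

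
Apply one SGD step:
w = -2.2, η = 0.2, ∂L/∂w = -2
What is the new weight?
w_new = -1.8

w_new = w - η·∂L/∂w = -2.2 - 0.2×(-2) = -2.2 - (-0.4) = -1.8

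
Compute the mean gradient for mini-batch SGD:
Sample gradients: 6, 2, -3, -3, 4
Average gradient = 1.2

Average = (1/5)(6 + 2 + -3 + -3 + 4) = 6/5 = 1.2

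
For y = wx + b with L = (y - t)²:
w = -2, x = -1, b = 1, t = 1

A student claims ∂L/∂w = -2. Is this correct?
Incorrect

y = (-2)(-1) + 1 = 3
∂L/∂y = 2(y - t) = 2(3 - 1) = 4
∂y/∂w = x = -1
∂L/∂w = 4 × -1 = -4

Claimed value: -2
Incorrect: The correct gradient is -4.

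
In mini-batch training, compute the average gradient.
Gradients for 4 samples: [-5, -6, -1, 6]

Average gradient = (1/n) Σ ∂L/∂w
Average gradient = -1.5

Average = (1/4)(-5 + -6 + -1 + 6) = -6/4 = -1.5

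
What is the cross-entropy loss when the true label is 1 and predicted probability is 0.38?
L = 0.9676

L = -1·log(0.38) - 0·log(0.62) = -log(0.38) = 0.9676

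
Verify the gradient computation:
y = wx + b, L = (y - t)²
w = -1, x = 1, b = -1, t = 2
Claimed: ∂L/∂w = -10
Incorrect

y = (-1)(1) + -1 = -2
∂L/∂y = 2(y - t) = 2(-2 - 2) = -8
∂y/∂w = x = 1
∂L/∂w = -8 × 1 = -8

Claimed value: -10
Incorrect: The correct gradient is -8.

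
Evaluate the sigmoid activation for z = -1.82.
0.1394

sigmoid(-1.82) = 1/(1 + e^(1.82)) = 1/(1 + 6.172) = 0.1394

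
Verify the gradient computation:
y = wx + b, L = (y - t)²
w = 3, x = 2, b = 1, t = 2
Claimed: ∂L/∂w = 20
Correct

y = (3)(2) + 1 = 7
∂L/∂y = 2(y - t) = 2(7 - 2) = 10
∂y/∂w = x = 2
∂L/∂w = 10 × 2 = 20

Claimed value: 20
Correct: The correct gradient is 20.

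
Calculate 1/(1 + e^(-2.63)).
0.9328

sigmoid(2.63) = 1/(1 + e^(-2.63)) = 1/(1 + 0.07208) = 0.9328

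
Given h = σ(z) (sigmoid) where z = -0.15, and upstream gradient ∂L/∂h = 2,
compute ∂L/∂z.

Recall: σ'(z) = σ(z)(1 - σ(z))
∂L/∂z = 0.4972

σ(-0.15) = 0.4626
σ'(-0.15) = σ(-0.15)(1 - σ(-0.15)) = 0.4626 × 0.5374 = 0.2486
∂L/∂z = ∂L/∂h · σ'(z) = 2 × 0.2486 = 0.4972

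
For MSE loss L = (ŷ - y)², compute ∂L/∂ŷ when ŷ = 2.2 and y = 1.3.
∂L/∂ŷ = 1.8

∂L/∂ŷ = 2(ŷ - y) = 2(2.2 - 1.3) = 2(0.9) = 1.8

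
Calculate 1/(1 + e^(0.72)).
0.3274

sigmoid(-0.72) = 1/(1 + e^(0.72)) = 1/(1 + 2.054) = 0.3274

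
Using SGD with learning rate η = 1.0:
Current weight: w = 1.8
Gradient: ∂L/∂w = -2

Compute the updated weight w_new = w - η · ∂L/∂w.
w_new = 3.8

w_new = w - η·∂L/∂w = 1.8 - 1.0×(-2) = 1.8 - (-2) = 3.8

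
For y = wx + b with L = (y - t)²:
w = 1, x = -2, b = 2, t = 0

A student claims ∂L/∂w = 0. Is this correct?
Correct

y = (1)(-2) + 2 = 0
∂L/∂y = 2(y - t) = 2(0 - 0) = 0
∂y/∂w = x = -2
∂L/∂w = 0 × -2 = 0

Claimed value: 0
Correct: The correct gradient is 0.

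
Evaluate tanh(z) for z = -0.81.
-0.6696

tanh(-0.81) = (e^(-0.81) - e^(0.81))/(e^(-0.81) + e^(0.81)) = -0.6696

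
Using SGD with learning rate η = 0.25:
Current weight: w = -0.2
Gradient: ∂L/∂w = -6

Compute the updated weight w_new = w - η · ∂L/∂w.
w_new = 1.3

w_new = w - η·∂L/∂w = -0.2 - 0.25×(-6) = -0.2 - (-1.5) = 1.3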